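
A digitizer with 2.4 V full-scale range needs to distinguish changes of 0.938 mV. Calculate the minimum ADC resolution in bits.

Number of steps required ≥ 2.4 V / 0.938 mV = 2558.64.
Need 2^N ≥ 2558.64; 2^11 = 2048, 2^12 = 4096.
Minimum N = 12.

12 bits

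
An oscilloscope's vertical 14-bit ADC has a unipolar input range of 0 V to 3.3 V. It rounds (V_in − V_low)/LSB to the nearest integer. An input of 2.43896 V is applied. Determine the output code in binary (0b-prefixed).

code 0b10111101001101 (decimal 12109)

LSB = 3.3 V / 16384 = 201.42 µV.
(V_in − V_low)/LSB = (2.43896 − 0) / 0.000201416 = 12109.067.
Round → code 12109.
In binary (0b-prefixed): 0b10111101001101.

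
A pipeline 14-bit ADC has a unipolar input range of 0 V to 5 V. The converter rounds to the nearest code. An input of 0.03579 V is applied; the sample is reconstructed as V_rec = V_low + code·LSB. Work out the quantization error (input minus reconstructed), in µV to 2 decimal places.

84.43 µV

One LSB is 5 V / 16384 = 305.18 µV.
(V_in − V_low)/LSB = (0.03579 − 0)/0.000305176 = 117.2767 → code 117 (round).
V_rec = 0 + 117·0.000305176 = 0.035705566 V.
Error = 0.03579 − 0.035705566 = 8.44336e-05 V = 84.43 µV.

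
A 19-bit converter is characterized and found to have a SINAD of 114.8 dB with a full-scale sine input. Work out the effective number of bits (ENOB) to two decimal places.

ENOB = (SINAD − 1.76) / 6.02 = (114.8 − 1.76)/6.02 = 18.777.

18.78 bits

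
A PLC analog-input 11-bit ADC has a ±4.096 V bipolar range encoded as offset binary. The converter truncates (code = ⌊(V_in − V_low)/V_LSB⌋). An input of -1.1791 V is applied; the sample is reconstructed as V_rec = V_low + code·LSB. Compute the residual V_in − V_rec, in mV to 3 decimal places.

0.900 mV

LSB = 8.192/2^11 = 4.000 mV.
(-1.1791 − (−4.096))/0.004 = 729.2250; ⌊·⌋ gives code 729.
V_rec = (−4.096) + 729·0.004 = -1.18 V.
V_in − V_rec = 0.0009 V = 0.900 mV.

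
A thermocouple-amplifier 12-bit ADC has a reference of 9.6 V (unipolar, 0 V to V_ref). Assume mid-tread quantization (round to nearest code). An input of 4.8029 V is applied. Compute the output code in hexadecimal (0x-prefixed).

Full-scale span = 9.6 V; LSB = 9.6/2^12 = 2.344 mV.
(4.8029 − 0) / 0.00234375 = 2049.237 LSBs.
So the output code is 2049.
In hexadecimal (0x-prefixed): 0x801.

code 0x801 (decimal 2049)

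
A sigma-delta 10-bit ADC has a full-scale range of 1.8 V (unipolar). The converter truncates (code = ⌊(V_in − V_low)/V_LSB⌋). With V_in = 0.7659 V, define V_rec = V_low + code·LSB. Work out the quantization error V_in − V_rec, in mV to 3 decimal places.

1.252 mV

LSB = 1.8/2^10 = 1.758 mV.
Scaled input = 435.7120 LSBs, so code = 435.
Reconstructed: 0.76464844 V.
Error = 0.7659 − 0.76464844 = 0.00125156 V = 1.252 mV.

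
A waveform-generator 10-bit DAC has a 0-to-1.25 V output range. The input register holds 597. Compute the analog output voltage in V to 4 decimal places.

LSB = 1.25 V / 2^10 = 1.221 mV.
V_out = 0 + 597 × 0.0012207 V = 0.72876 V.

0.7288 V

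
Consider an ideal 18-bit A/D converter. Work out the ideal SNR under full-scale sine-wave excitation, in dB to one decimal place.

110.1 dB

SNR ≈ 6.02·N + 1.76 dB = 6.02·18 + 1.76 = 110.12 dB.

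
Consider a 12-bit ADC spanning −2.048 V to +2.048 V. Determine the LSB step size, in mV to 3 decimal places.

1.000 mV

Full-scale span = 4.096 V.
LSB = 4.096 / 2^12 = 4.096 / 4096 = 0.001 V = 1.000 mV.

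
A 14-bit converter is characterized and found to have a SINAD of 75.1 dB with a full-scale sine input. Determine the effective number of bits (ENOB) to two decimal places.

12.18 bits

ENOB = (SINAD − 1.76) / 6.02 = (75.1 − 1.76)/6.02 = 12.183.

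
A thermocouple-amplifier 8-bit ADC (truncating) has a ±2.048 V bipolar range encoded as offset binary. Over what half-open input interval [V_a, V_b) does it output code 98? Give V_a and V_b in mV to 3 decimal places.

LSB = 4.096/2^8 = 16.000 mV.
V_a = V_low + 98·LSB = -0.48 V; V_b = V_low + 99·LSB = -0.464 V.

[-480.000 mV, -464.000 mV)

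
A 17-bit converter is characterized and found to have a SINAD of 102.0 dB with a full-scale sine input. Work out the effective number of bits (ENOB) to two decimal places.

ENOB = (SINAD − 1.76) / 6.02 = (102.0 − 1.76)/6.02 = 16.651.

16.65 bits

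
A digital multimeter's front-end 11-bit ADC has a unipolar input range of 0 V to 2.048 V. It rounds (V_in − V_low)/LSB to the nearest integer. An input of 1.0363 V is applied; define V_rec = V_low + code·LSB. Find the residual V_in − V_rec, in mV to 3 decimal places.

0.300 mV

Step size: 2.048 V ÷ 2^11 = 1.000 mV.
(V_in − V_low)/LSB = (1.0363 − 0)/0.001 = 1036.3000 → code 1036 (round).
V_rec = 0 + 1036·0.001 = 1.036 V.
Difference: 0.0003 V → 0.300 mV.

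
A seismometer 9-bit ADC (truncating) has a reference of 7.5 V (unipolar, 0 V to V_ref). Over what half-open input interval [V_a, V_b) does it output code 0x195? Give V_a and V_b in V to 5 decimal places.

[5.93262 V, 5.94727 V)

LSB = 7.5/2^9 = 14.648 mV.
Code 0x195 = 405 decimal.
V_a = V_low + 405·LSB = 5.93262 V; V_b = V_low + 406·LSB = 5.94727 V.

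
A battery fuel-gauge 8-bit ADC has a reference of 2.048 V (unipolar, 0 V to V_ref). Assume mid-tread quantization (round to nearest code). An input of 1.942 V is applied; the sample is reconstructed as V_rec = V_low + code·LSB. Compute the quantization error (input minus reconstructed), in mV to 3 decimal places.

Step size: 2.048 V ÷ 2^8 = 8.000 mV.
(1.942 − 0)/0.008 = 242.7500; round gives code 243.
Code 243 maps back to 0 + 243×0.008 V = 1.944 V.
Difference: -0.002 V → -2.000 mV.

-2.000 mV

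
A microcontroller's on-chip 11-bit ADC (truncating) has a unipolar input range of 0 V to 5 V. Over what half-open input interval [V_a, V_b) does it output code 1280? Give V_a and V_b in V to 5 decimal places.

LSB = 5/2^11 = 2.441 mV.
V_a = V_low + 1280·LSB = 3.125 V; V_b = V_low + 1281·LSB = 3.12744 V.

[3.12500 V, 3.12744 V)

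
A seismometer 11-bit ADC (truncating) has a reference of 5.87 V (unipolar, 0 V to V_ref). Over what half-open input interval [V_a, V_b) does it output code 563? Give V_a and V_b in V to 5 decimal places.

LSB = 5.87/2^11 = 2.866 mV.
V_a = V_low + 563·LSB = 1.61368 V; V_b = V_low + 564·LSB = 1.61654 V.

[1.61368 V, 1.61654 V)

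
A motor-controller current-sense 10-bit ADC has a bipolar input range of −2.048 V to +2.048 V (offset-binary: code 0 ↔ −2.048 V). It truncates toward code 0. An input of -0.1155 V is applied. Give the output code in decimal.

Full-scale span = 4.096 V; LSB = 4.096/2^10 = 4.000 mV.
(V_in − V_low)/LSB = (-0.1155 − (−2.048)) / 0.004 = 483.125.
Floor → code 483.

code 483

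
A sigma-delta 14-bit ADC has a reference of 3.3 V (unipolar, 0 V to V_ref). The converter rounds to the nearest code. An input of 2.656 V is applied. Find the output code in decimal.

code 13187

With 16384 levels over 3.3 V, one step is 201.42 µV.
Input sits at 13186.638 steps above V_low.
So the output code is 13187.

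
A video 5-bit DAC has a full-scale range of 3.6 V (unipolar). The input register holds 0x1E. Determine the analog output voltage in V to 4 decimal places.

3.3750 V

LSB = 3.6 V / 2^5 = 112.500 mV.
Code 0x1E = 30 decimal.
V_out = 0 + 30 × 0.1125 V = 3.375 V.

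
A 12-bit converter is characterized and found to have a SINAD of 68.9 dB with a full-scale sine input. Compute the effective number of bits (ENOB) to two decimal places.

ENOB = (SINAD − 1.76) / 6.02 = (68.9 − 1.76)/6.02 = 11.153.

11.15 bits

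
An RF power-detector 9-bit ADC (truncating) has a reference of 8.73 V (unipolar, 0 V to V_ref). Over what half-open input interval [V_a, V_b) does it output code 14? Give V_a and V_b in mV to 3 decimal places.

LSB = 8.73/2^9 = 17.051 mV.
V_a = V_low + 14·LSB = 0.238711 V; V_b = V_low + 15·LSB = 0.255762 V.

[238.711 mV, 255.762 mV)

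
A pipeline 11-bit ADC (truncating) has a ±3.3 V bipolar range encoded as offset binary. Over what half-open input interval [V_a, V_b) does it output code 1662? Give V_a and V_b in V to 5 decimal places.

[2.05605 V, 2.05928 V)

LSB = 6.6/2^11 = 3.223 mV.
V_a = V_low + 1662·LSB = 2.05605 V; V_b = V_low + 1663·LSB = 2.05928 V.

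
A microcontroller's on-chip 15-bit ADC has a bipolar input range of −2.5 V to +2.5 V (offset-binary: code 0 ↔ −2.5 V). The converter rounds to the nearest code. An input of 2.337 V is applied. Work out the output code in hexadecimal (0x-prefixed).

code 0x7BD4 (decimal 31700)

With 32768 levels over 5 V, one step is 152.59 µV.
(2.337 − (−2.5)) / 0.000152588 = 31699.763 LSBs.
round(31699.763) = 31700.
In hexadecimal (0x-prefixed): 0x7BD4.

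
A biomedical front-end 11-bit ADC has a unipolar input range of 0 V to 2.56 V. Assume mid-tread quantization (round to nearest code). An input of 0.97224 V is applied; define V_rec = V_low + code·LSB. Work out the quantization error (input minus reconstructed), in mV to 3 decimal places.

LSB = 2.56/2^11 = 1.250 mV.
Scaled input = 777.7920 LSBs, so code = 778.
Reconstructed: 0.9725 V.
Difference: -0.00026 V → -0.260 mV.

-0.260 mV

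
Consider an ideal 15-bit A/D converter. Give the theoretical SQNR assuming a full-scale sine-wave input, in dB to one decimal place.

SNR ≈ 6.02·N + 1.76 dB = 6.02·15 + 1.76 = 92.06 dB.

92.1 dB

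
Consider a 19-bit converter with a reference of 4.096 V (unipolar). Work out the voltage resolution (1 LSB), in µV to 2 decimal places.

7.81 µV

Full-scale span = 4.096 V.
LSB = 4.096 / 2^19 = 4.096 / 524288 = 7.8125e-06 V = 7.81 µV.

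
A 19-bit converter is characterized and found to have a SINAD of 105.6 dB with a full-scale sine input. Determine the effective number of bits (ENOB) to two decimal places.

ENOB = (SINAD − 1.76) / 6.02 = (105.6 − 1.76)/6.02 = 17.249.

17.25 bits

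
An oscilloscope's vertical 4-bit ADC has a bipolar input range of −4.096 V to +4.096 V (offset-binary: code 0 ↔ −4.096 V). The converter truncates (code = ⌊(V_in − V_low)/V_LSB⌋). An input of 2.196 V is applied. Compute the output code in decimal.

With 16 levels over 8.192 V, one step is 0.5120 V.
(V_in − V_low)/LSB = (2.196 − (−4.096)) / 0.512 = 12.289.
Floor → code 12.

code 12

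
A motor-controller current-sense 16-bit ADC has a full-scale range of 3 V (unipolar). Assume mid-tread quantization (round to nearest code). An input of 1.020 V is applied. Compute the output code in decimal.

code 22282

With 65536 levels over 3 V, one step is 45.78 µV.
(1.020 − 0) / 4.57764e-05 = 22282.240 LSBs.
So the output code is 22282.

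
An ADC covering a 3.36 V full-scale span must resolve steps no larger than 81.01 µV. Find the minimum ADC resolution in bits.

16 bits

Number of steps required ≥ 3.36 V / 81.01 µV = 41476.36.
Need 2^N ≥ 41476.36; 2^15 = 32768, 2^16 = 65536.
Minimum N = 16.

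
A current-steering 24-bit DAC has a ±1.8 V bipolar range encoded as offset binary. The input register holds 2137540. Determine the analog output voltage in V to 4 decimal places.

-1.3413 V

LSB = 3.6 V / 2^24 = 0.21 µV.
V_out = (−1.8) + 2137540 × 2.14577e-07 V = -1.34133 V.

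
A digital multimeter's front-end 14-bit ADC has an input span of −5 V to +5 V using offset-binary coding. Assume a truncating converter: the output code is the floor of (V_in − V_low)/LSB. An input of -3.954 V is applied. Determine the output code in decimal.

code 1713

With 16384 levels over 10 V, one step is 0.610 mV.
(-3.954 − (−5)) / 0.000610352 = 1713.766 LSBs.
Floor → code 1713.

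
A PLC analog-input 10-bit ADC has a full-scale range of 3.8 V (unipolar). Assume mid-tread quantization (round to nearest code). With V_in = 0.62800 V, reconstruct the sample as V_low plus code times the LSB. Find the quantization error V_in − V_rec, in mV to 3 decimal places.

Step size: 3.8 V ÷ 2^10 = 3.711 mV.
Scaled input = 169.2295 LSBs, so code = 169.
Reconstructed: 0.62714844 V.
V_in − V_rec = 0.000851562 V = 0.852 mV.

0.852 mV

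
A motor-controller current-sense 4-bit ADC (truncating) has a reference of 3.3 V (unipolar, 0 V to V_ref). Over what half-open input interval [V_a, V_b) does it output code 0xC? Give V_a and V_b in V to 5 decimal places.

[2.47500 V, 2.68125 V)

LSB = 3.3/2^4 = 206.250 mV.
Code 0xC = 12 decimal.
V_a = V_low + 12·LSB = 2.475 V; V_b = V_low + 13·LSB = 2.68125 V.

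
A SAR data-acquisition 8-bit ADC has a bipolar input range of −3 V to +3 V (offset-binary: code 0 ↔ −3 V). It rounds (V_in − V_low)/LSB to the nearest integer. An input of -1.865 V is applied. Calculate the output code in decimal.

code 48

With 256 levels over 6 V, one step is 23.438 mV.
(V_in − V_low)/LSB = (-1.865 − (−3)) / 0.0234375 = 48.427.
round(48.427) = 48.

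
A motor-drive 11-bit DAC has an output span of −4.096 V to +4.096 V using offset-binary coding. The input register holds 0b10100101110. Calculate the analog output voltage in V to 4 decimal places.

LSB = 8.192 V / 2^11 = 4.000 mV.
Code 0b10100101110 = 1326 decimal.
V_out = (−4.096) + 1326 × 0.004 V = 1.208 V.

1.2080 V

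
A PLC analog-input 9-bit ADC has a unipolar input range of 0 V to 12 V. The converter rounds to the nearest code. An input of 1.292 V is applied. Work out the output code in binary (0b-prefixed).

code 0b110111 (decimal 55)

With 512 levels over 12 V, one step is 23.438 mV.
Input sits at 55.125 steps above V_low.
round(55.125) = 55.
In binary (0b-prefixed): 0b110111.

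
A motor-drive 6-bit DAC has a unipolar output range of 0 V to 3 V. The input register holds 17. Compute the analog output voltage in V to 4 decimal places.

LSB = 3 V / 2^6 = 46.875 mV.
V_out = 0 + 17 × 0.046875 V = 0.796875 V.

0.7969 V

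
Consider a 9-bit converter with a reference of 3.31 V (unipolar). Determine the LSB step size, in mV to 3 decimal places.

6.465 mV

Full-scale span = 3.31 V.
LSB = 3.31 / 2^9 = 3.31 / 512 = 0.00646484 V = 6.465 mV.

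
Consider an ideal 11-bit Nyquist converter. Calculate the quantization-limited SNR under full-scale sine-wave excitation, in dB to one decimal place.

68.0 dB

SNR ≈ 6.02·N + 1.76 dB = 6.02·11 + 1.76 = 67.98 dB.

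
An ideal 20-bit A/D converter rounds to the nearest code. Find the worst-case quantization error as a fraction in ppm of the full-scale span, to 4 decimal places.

Rounding → worst-case error = ½ LSB = V_FS/2^21, so 1e+06/2097152 = 0.476837 ppm of full scale.

0.4768 ppm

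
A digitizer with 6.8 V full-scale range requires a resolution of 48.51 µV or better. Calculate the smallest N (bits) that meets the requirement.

Number of steps required ≥ 6.8 V / 48.51 µV = 140177.28.
Need 2^N ≥ 140177.28; 2^17 = 131072, 2^18 = 262144.
Minimum N = 18.

18 bits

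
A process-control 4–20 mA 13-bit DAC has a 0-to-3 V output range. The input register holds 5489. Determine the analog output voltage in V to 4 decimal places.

2.0101 V

LSB = 3 V / 2^13 = 366.21 µV.
V_out = 0 + 5489 × 0.000366211 V = 2.01013 V.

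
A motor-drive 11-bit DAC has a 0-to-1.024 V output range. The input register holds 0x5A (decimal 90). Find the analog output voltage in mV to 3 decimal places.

LSB = 1.024 V / 2^11 = 0.500 mV.
Code 0x5A = 90 decimal.
V_out = 0 + 90 × 0.0005 V = 0.045 V.
= 45.000 mV.

45.000 mV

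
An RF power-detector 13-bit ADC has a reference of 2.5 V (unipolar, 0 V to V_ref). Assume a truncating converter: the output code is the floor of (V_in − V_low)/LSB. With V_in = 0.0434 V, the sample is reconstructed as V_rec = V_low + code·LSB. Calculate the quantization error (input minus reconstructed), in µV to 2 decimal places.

Step size: 2.5 V ÷ 2^13 = 305.18 µV.
Scaled input = 142.2131 LSBs, so code = 142.
V_rec = 0 + 142·0.000305176 = 0.043334961 V.
V_in − V_rec = 6.50391e-05 V = 65.04 µV.

65.04 µV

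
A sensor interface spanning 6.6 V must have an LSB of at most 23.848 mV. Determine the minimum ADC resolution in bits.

9 bits

Number of steps required ≥ 6.6 V / 23.848 mV = 276.75.
Need 2^N ≥ 276.75; 2^8 = 256, 2^9 = 512.
Minimum N = 9.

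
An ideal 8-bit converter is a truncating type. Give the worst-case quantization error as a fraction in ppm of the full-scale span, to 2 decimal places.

Truncating → worst-case error = 1 LSB = V_FS/2^8, so 1e+06/256 = 3906.25 ppm of full scale.

3906.25 ppm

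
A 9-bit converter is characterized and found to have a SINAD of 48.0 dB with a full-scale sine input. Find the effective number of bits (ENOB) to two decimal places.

7.68 bits

ENOB = (SINAD − 1.76) / 6.02 = (48.0 − 1.76)/6.02 = 7.681.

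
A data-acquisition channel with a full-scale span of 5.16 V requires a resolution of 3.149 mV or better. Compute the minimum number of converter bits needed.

Number of steps required ≥ 5.16 V / 3.149 mV = 1638.62.
Need 2^N ≥ 1638.62; 2^10 = 1024, 2^11 = 2048.
Minimum N = 11.

11 bits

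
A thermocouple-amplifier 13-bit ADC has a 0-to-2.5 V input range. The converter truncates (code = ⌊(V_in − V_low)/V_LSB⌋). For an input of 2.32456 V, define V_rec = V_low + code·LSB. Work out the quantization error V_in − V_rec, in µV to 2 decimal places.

36.07 µV

Step size: 2.5 V ÷ 2^13 = 305.18 µV.
Scaled input = 7617.1182 LSBs, so code = 7617.
Reconstructed: 2.3245239 V.
V_in − V_rec = 3.60742e-05 V = 36.07 µV.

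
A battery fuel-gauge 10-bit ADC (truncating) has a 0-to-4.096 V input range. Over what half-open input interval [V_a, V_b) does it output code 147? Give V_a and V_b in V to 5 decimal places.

[0.58800 V, 0.59200 V)

LSB = 4.096/2^10 = 4.000 mV.
V_a = V_low + 147·LSB = 0.588 V; V_b = V_low + 148·LSB = 0.592 V.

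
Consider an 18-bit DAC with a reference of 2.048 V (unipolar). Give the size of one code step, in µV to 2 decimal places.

Full-scale span = 2.048 V.
LSB = 2.048 / 2^18 = 2.048 / 262144 = 7.8125e-06 V = 7.81 µV.

7.81 µV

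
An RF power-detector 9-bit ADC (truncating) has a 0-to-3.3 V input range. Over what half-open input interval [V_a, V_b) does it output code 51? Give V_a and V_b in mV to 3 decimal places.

[328.711 mV, 335.156 mV)

LSB = 3.3/2^9 = 6.445 mV.
V_a = V_low + 51·LSB = 0.328711 V; V_b = V_low + 52·LSB = 0.335156 V.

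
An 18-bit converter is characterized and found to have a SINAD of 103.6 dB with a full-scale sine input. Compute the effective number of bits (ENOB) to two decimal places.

ENOB = (SINAD − 1.76) / 6.02 = (103.6 − 1.76)/6.02 = 16.917.

16.92 bits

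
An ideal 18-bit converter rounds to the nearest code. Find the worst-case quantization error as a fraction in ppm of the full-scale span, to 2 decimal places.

1.91 ppm

Rounding → worst-case error = ½ LSB = V_FS/2^19, so 1e+06/524288 = 1.90735 ppm of full scale.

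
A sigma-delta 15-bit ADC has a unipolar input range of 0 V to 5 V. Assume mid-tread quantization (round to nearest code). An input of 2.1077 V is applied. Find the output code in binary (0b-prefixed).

code 0b11010111110101 (decimal 13813)

LSB = 5 V / 32768 = 152.59 µV.
Input sits at 13813.023 steps above V_low.
Round → code 13813.
In binary (0b-prefixed): 0b11010111110101.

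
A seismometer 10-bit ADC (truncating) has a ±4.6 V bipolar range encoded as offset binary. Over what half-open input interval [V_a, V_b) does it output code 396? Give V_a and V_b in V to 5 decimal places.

LSB = 9.2/2^10 = 8.984 mV.
V_a = V_low + 396·LSB = -1.04219 V; V_b = V_low + 397·LSB = -1.0332 V.

[-1.04219 V, -1.03320 V)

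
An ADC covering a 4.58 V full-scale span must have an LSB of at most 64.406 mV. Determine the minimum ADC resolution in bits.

Number of steps required ≥ 4.58 V / 64.406 mV = 71.11.
Need 2^N ≥ 71.11; 2^6 = 64, 2^7 = 128.
Minimum N = 7.

7 bits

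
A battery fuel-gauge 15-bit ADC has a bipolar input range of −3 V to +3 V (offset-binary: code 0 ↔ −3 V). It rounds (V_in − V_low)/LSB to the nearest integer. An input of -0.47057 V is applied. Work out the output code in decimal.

Full-scale span = 6 V; LSB = 6/2^15 = 183.11 µV.
(-0.47057 − (−3)) / 0.000183105 = 13814.060 LSBs.
Round → code 13814.

code 13814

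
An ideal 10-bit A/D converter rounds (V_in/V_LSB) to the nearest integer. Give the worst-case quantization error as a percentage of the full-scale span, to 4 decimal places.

0.0488 %

Rounding → worst-case error = ½ LSB = V_FS/2^11, so 100/2048 = 0.0488281 % of full scale.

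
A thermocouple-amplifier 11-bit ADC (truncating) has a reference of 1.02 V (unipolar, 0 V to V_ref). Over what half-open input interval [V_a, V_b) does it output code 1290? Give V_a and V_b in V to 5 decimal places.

[0.64248 V, 0.64298 V)

LSB = 1.02/2^11 = 498.05 µV.
V_a = V_low + 1290·LSB = 0.64248 V; V_b = V_low + 1291·LSB = 0.642979 V.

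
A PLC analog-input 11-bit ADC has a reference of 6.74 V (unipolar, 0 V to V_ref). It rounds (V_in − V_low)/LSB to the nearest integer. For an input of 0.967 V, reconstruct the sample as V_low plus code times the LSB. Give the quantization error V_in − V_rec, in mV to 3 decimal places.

Step size: 6.74 V ÷ 2^11 = 3.291 mV.
(0.967 − 0)/0.00329102 = 293.8303; round gives code 294.
Reconstructed: 0.96755859 V.
Error = 0.967 − 0.96755859 = -0.000558594 V = -0.559 mV.

-0.559 mV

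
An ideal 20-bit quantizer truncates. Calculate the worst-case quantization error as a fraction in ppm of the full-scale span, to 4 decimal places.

Truncating → worst-case error = 1 LSB = V_FS/2^20, so 1e+06/1048576 = 0.953674 ppm of full scale.

0.9537 ppm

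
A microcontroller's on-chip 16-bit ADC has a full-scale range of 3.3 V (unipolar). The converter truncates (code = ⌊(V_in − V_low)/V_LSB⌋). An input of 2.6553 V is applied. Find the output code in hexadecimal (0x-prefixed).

Full-scale span = 3.3 V; LSB = 3.3/2^16 = 50.35 µV.
(V_in − V_low)/LSB = (2.6553 − 0) / 5.0354e-05 = 52732.649.
⌊·⌋(52732.649) = 52732.
In hexadecimal (0x-prefixed): 0xCDFC.

code 0xCDFC (decimal 52732)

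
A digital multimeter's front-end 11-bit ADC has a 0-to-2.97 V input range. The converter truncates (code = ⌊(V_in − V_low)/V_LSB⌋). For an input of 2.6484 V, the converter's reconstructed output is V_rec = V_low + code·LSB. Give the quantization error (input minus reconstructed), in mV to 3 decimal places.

0.343 mV

Step size: 2.97 V ÷ 2^11 = 1.450 mV.
Scaled input = 1826.2368 LSBs, so code = 1826.
V_rec = 0 + 1826·0.0014502 = 2.6480566 V.
V_in − V_rec = 0.000343359 V = 0.343 mV.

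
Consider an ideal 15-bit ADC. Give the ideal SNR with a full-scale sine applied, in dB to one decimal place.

92.1 dB

SNR ≈ 6.02·N + 1.76 dB = 6.02·15 + 1.76 = 92.06 dB.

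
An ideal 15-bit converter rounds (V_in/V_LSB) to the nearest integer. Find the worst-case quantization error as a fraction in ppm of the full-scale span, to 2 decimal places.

15.26 ppm

Rounding → worst-case error = ½ LSB = V_FS/2^16, so 1e+06/65536 = 15.2588 ppm of full scale.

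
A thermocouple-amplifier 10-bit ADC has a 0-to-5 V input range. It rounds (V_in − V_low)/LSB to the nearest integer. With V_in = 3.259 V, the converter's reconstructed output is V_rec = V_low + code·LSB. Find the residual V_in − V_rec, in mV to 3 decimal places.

One LSB is 5 V / 1024 = 4.883 mV.
(V_in − V_low)/LSB = (3.259 − 0)/0.00488281 = 667.4432 → code 667 (round).
Code 667 maps back to 0 + 667×0.00488281 V = 3.2568359 V.
Difference: 0.00216406 V → 2.164 mV.

2.164 mV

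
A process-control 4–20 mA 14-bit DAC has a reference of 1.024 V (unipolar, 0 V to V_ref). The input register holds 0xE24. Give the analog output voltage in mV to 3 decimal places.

226.250 mV

LSB = 1.024 V / 2^14 = 62.50 µV.
Code 0xE24 = 3620 decimal.
V_out = 0 + 3620 × 6.25e-05 V = 0.22625 V.
= 226.250 mV.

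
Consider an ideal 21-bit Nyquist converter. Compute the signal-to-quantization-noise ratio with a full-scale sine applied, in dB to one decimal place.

SNR ≈ 6.02·N + 1.76 dB = 6.02·21 + 1.76 = 128.18 dB.

128.2 dB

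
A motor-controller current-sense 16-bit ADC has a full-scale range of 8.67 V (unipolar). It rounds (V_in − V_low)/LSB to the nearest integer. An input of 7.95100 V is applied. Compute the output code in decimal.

code 60101

Full-scale span = 8.67 V; LSB = 8.67/2^16 = 132.29 µV.
Input sits at 60101.123 steps above V_low.
round(60101.123) = 60101.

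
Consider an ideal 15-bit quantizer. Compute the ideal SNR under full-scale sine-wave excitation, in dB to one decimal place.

SNR ≈ 6.02·N + 1.76 dB = 6.02·15 + 1.76 = 92.06 dB.

92.1 dB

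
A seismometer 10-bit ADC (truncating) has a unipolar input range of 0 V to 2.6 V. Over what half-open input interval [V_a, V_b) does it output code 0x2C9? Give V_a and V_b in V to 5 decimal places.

LSB = 2.6/2^10 = 2.539 mV.
Code 0x2C9 = 713 decimal.
V_a = V_low + 713·LSB = 1.81035 V; V_b = V_low + 714·LSB = 1.81289 V.

[1.81035 V, 1.81289 V)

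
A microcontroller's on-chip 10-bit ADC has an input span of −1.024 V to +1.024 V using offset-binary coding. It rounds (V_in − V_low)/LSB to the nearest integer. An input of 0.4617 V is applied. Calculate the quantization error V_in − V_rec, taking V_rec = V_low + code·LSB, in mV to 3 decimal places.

LSB = 2.048/2^10 = 2.000 mV.
(V_in − V_low)/LSB = (0.4617 − (−1.024))/0.002 = 742.8500 → code 743 (round).
V_rec = (−1.024) + 743·0.002 = 0.462 V.
Error = 0.4617 − 0.462 = -0.0003 V = -0.300 mV.

-0.300 mV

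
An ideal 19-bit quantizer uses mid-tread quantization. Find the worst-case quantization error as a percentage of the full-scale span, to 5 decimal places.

Rounding → worst-case error = ½ LSB = V_FS/2^20, so 100/1048576 = 9.53674e-05 % of full scale.

0.00010 %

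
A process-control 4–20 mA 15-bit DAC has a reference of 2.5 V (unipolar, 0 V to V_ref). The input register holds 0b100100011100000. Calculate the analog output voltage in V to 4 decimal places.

1.4233 V

LSB = 2.5 V / 2^15 = 76.29 µV.
Code 0b100100011100000 = 18656 decimal.
V_out = 0 + 18656 × 7.62939e-05 V = 1.42334 V.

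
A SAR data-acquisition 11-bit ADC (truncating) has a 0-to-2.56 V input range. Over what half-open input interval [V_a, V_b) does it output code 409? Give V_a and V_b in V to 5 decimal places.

[0.51125 V, 0.51250 V)

LSB = 2.56/2^11 = 1.250 mV.
V_a = V_low + 409·LSB = 0.51125 V; V_b = V_low + 410·LSB = 0.5125 V.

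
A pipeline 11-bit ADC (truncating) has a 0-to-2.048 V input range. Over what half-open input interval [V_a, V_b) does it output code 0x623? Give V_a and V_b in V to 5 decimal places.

[1.57100 V, 1.57200 V)

LSB = 2.048/2^11 = 1.000 mV.
Code 0x623 = 1571 decimal.
V_a = V_low + 1571·LSB = 1.571 V; V_b = V_low + 1572·LSB = 1.572 V.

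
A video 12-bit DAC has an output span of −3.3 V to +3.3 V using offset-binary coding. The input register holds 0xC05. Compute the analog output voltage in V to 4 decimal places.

1.6581 V

LSB = 6.6 V / 2^12 = 1.611 mV.
Code 0xC05 = 3077 decimal.
V_out = (−3.3) + 3077 × 0.00161133 V = 1.65806 V.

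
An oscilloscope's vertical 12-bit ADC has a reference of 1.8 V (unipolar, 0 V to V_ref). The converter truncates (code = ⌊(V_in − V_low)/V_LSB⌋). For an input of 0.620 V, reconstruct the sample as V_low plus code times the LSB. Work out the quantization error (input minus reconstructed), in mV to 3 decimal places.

One LSB is 1.8 V / 4096 = 439.45 µV.
(V_in − V_low)/LSB = (0.620 − 0)/0.000439453 = 1410.8444 → code 1410 (floor).
Reconstructed: 0.61962891 V.
Error = 0.620 − 0.61962891 = 0.000371094 V = 0.371 mV.

0.371 mV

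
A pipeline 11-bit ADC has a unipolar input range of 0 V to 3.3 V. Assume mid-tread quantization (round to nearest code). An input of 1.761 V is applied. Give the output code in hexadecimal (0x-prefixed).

Full-scale span = 3.3 V; LSB = 3.3/2^11 = 1.611 mV.
(1.761 − 0) / 0.00161133 = 1092.887 LSBs.
round(1092.887) = 1093.
In hexadecimal (0x-prefixed): 0x445.

code 0x445 (decimal 1093)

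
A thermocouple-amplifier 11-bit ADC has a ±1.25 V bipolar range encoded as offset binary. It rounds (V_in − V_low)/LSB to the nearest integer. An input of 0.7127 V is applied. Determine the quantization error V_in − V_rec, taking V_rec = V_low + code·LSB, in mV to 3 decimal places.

Step size: 2.5 V ÷ 2^11 = 1.221 mV.
Scaled input = 1607.8438 LSBs, so code = 1608.
Code 1608 maps back to (−1.25) + 1608×0.0012207 V = 0.71289062 V.
Difference: -0.000190625 V → -0.191 mV.

-0.191 mV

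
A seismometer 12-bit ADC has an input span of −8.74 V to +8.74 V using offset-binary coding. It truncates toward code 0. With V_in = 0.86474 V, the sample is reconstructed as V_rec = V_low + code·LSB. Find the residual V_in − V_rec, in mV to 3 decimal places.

One LSB is 17.48 V / 4096 = 4.268 mV.
Scaled input = 2250.6302 LSBs, so code = 2250.
Reconstructed: 0.86205078 V.
Difference: 0.00268922 V → 2.689 mV.

2.689 mV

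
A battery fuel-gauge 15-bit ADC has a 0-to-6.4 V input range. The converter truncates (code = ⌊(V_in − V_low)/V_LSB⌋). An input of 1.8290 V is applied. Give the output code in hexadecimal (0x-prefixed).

code 0x2494 (decimal 9364)

Full-scale span = 6.4 V; LSB = 6.4/2^15 = 195.31 µV.
Input sits at 9364.480 steps above V_low.
So the output code is 9364.
In hexadecimal (0x-prefixed): 0x2494.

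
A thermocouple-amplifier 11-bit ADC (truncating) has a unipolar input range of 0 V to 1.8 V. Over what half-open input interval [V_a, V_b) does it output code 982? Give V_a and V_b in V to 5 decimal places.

LSB = 1.8/2^11 = 0.879 mV.
V_a = V_low + 982·LSB = 0.863086 V; V_b = V_low + 983·LSB = 0.863965 V.

[0.86309 V, 0.86396 V)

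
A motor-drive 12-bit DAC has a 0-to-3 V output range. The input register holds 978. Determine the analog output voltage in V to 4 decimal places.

LSB = 3 V / 2^12 = 0.732 mV.
V_out = 0 + 978 × 0.000732422 V = 0.716309 V.

0.7163 V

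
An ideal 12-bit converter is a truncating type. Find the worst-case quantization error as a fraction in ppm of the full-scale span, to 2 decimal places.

244.14 ppm

Truncating → worst-case error = 1 LSB = V_FS/2^12, so 1e+06/4096 = 244.141 ppm of full scale.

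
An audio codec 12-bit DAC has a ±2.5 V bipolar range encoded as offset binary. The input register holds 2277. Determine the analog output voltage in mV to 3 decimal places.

LSB = 5 V / 2^12 = 1.221 mV.
V_out = (−2.5) + 2277 × 0.0012207 V = 0.279541 V.
= 279.541 mV.

279.541 mV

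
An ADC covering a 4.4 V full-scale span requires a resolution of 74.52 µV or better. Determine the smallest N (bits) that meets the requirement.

Number of steps required ≥ 4.4 V / 74.52 µV = 59044.55.
Need 2^N ≥ 59044.55; 2^15 = 32768, 2^16 = 65536.
Minimum N = 16.

16 bits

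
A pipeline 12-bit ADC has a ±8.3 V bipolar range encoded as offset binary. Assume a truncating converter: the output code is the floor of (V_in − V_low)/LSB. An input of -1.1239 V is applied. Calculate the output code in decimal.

code 1770

With 4096 levels over 16.6 V, one step is 4.053 mV.
(-1.1239 − (−8.3)) / 0.00405273 = 1770.681 LSBs.
So the output code is 1770.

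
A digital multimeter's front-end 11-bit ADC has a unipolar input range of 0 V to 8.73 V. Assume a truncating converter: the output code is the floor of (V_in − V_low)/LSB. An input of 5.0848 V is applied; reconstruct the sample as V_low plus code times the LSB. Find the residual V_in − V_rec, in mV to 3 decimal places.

Step size: 8.73 V ÷ 2^11 = 4.263 mV.
Scaled input = 1192.8603 LSBs, so code = 1192.
V_rec = 0 + 1192·0.0042627 = 5.0811328 V.
Error = 5.0848 − 5.0811328 = 0.00366719 V = 3.667 mV.

3.667 mV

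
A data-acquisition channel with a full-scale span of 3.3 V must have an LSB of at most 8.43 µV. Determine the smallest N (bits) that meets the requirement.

Number of steps required ≥ 3.3 V / 8.43 µV = 391459.07.
Need 2^N ≥ 391459.07; 2^18 = 262144, 2^19 = 524288.
Minimum N = 19.

19 bits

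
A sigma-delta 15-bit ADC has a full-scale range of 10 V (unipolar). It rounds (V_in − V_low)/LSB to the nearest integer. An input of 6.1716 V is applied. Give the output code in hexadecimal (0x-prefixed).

code 0x4EFF (decimal 20223)

LSB = 10 V / 32768 = 305.18 µV.
(6.1716 − 0) / 0.000305176 = 20223.099 LSBs.
round(20223.099) = 20223.
In hexadecimal (0x-prefixed): 0x4EFF.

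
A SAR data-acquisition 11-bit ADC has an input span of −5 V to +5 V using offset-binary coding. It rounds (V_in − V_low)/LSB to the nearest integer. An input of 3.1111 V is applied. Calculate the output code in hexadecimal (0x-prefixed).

code 0x67D (decimal 1661)

Full-scale span = 10 V; LSB = 10/2^11 = 4.883 mV.
(3.1111 − (−5)) / 0.00488281 = 1661.153 LSBs.
round(1661.153) = 1661.
In hexadecimal (0x-prefixed): 0x67D.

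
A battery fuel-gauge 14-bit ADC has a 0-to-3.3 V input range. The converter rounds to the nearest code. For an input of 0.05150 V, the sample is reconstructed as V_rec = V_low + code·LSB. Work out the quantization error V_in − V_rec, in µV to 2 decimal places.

-62.50 µV

Step size: 3.3 V ÷ 2^14 = 201.42 µV.
(0.05150 − 0)/0.000201416 = 255.6897; round gives code 256.
Reconstructed: 0.0515625 V.
V_in − V_rec = -6.25e-05 V = -62.50 µV.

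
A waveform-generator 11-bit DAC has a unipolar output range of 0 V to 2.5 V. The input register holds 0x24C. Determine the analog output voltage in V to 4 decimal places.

0.7178 V

LSB = 2.5 V / 2^11 = 1.221 mV.
Code 0x24C = 588 decimal.
V_out = 0 + 588 × 0.0012207 V = 0.717773 V.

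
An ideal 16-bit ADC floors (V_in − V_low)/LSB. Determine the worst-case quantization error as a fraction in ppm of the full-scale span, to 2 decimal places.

Truncating → worst-case error = 1 LSB = V_FS/2^16, so 1e+06/65536 = 15.2588 ppm of full scale.

15.26 ppm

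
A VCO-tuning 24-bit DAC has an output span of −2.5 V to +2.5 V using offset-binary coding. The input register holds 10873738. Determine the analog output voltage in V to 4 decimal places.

0.7406 V

LSB = 5 V / 2^24 = 0.30 µV.
V_out = (−2.5) + 10873738 × 2.98023e-07 V = 0.740626 V.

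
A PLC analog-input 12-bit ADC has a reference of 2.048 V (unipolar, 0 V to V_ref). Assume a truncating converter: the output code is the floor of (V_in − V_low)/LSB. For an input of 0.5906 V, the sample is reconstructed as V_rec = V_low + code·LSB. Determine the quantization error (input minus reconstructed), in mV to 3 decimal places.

0.100 mV

Step size: 2.048 V ÷ 2^12 = 0.500 mV.
(V_in − V_low)/LSB = (0.5906 − 0)/0.0005 = 1181.2000 → code 1181 (floor).
V_rec = 0 + 1181·0.0005 = 0.5905 V.
Error = 0.5906 − 0.5905 = 0.0001 V = 0.100 mV.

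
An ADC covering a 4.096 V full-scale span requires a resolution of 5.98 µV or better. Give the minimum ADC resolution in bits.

Number of steps required ≥ 4.096 V / 5.98 µV = 684949.83.
Need 2^N ≥ 684949.83; 2^19 = 524288, 2^20 = 1048576.
Minimum N = 20.

20 bits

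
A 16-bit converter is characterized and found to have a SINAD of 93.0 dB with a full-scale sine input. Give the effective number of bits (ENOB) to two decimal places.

15.16 bits

ENOB = (SINAD − 1.76) / 6.02 = (93.0 − 1.76)/6.02 = 15.156.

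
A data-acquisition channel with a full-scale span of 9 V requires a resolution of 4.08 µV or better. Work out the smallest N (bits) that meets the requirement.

22 bits

Number of steps required ≥ 9 V / 4.08 µV = 2205882.35.
Need 2^N ≥ 2205882.35; 2^21 = 2097152, 2^22 = 4194304.
Minimum N = 22.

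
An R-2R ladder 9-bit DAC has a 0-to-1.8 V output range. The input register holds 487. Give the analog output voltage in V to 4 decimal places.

LSB = 1.8 V / 2^9 = 3.516 mV.
V_out = 0 + 487 × 0.00351563 V = 1.71211 V.

1.7121 V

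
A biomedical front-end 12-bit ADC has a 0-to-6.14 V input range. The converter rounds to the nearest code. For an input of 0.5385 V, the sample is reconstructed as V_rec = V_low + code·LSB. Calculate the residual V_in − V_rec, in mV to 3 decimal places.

Step size: 6.14 V ÷ 2^12 = 1.499 mV.
(V_in − V_low)/LSB = (0.5385 − 0)/0.00149902 = 359.2339 → code 359 (round).
Reconstructed: 0.53814941 V.
Error = 0.5385 − 0.53814941 = 0.000350586 V = 0.351 mV.

0.351 mV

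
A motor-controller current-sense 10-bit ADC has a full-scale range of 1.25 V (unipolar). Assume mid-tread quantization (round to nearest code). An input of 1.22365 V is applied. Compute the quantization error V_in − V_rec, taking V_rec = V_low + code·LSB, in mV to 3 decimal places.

One LSB is 1.25 V / 1024 = 1.221 mV.
(V_in − V_low)/LSB = (1.22365 − 0)/0.0012207 = 1002.4141 → code 1002 (round).
Code 1002 maps back to 0 + 1002×0.0012207 V = 1.2231445 V.
Error = 1.22365 − 1.2231445 = 0.000505469 V = 0.505 mV.

0.505 mV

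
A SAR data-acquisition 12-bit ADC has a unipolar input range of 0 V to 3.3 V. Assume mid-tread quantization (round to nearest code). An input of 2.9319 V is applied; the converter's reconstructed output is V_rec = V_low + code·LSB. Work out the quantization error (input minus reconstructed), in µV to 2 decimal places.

88.48 µV

LSB = 3.3/2^12 = 0.806 mV.
(2.9319 − 0)/0.000805664 = 3639.1098; round gives code 3639.
V_rec = 0 + 3639·0.000805664 = 2.9318115 V.
Difference: 8.84766e-05 V → 88.48 µV.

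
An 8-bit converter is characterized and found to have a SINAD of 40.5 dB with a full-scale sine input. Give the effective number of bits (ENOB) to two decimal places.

ENOB = (SINAD − 1.76) / 6.02 = (40.5 − 1.76)/6.02 = 6.435.

6.44 bits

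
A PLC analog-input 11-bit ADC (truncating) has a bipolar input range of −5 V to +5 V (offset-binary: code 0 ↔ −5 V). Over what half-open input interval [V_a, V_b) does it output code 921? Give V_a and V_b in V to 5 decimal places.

[-0.50293 V, -0.49805 V)

LSB = 10/2^11 = 4.883 mV.
V_a = V_low + 921·LSB = -0.50293 V; V_b = V_low + 922·LSB = -0.498047 V.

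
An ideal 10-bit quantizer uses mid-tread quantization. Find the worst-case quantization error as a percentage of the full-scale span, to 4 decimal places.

Rounding → worst-case error = ½ LSB = V_FS/2^11, so 100/2048 = 0.0488281 % of full scale.

0.0488 %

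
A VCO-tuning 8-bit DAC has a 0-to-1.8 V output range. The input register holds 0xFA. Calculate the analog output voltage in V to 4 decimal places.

LSB = 1.8 V / 2^8 = 7.031 mV.
Code 0xFA = 250 decimal.
V_out = 0 + 250 × 0.00703125 V = 1.75781 V.

1.7578 V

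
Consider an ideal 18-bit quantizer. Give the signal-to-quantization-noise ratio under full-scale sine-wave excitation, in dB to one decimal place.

SNR ≈ 6.02·N + 1.76 dB = 6.02·18 + 1.76 = 110.12 dB.

110.1 dB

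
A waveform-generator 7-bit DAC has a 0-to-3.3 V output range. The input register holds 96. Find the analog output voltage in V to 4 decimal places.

LSB = 3.3 V / 2^7 = 25.781 mV.
V_out = 0 + 96 × 0.0257812 V = 2.475 V.

2.4750 V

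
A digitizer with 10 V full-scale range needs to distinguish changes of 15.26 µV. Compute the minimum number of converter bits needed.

20 bits

Number of steps required ≥ 10 V / 15.26 µV = 655307.99.
Need 2^N ≥ 655307.99; 2^19 = 524288, 2^20 = 1048576.
Minimum N = 20.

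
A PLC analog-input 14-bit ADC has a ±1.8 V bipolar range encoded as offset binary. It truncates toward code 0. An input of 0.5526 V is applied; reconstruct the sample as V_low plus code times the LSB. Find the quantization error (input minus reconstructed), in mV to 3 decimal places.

0.207 mV

One LSB is 3.6 V / 16384 = 219.73 µV.
Scaled input = 10706.9440 LSBs, so code = 10706.
Code 10706 maps back to (−1.8) + 10706×0.000219727 V = 0.55239258 V.
Difference: 0.000207422 V → 0.207 mV.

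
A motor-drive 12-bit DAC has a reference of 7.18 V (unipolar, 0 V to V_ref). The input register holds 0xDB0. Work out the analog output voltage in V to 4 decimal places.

6.1423 V

LSB = 7.18 V / 2^12 = 1.753 mV.
Code 0xDB0 = 3504 decimal.
V_out = 0 + 3504 × 0.00175293 V = 6.14227 V.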